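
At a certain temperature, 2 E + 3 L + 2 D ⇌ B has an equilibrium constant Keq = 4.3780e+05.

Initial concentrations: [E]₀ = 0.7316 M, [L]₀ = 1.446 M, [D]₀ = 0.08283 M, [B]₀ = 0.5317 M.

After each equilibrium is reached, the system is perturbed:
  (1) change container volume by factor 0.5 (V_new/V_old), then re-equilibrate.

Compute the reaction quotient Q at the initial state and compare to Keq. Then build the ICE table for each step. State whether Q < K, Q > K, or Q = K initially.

Q₀ = 47.89; Q < K (proceeds forward)

Q₀ = 47.89 vs Keq = 4.3780e+05 ⇒ Q<K, forward
Step 1:
                   E          L          D          B
  I           0.7316      1.446    0.08283     0.5317
  C         -0.08167    -0.1225   -0.08167    0.04084
  E           0.6499      1.323   0.001156     0.5725
  solve Keq expr → x = 0.04084; check Q = 4.3780e+05
Then change container volume by factor 0.5 (V_new/V_old).
Step 2:
                   E          L          D          B
  I              1.3      2.647   0.002311      1.145
  C        -0.002021  -0.003032  -0.002021   0.001011
  E            1.298      2.644 2.8998e-04      1.146
  solve Keq expr → x = 0.001011; check Q = 4.3780e+05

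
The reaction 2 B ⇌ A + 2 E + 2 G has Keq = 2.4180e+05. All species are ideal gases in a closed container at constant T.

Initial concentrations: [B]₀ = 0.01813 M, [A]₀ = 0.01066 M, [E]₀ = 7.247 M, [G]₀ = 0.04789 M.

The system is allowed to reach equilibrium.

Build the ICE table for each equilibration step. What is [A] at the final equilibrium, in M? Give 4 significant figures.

[A]_eq = 0.01966 M

Q₀ = 3.906 vs Keq = 2.4180e+05 ⇒ Q<K, forward
Step 1:
                  B         A         E         G
  Initial   0.01813   0.01066     7.247   0.04789
  Change   -0.01799  0.008997   0.01799   0.01799
  Equil   1.3647e-04   0.01966     7.265   0.06588
  solve Keq expr → x = 0.008997; check Q = 2.4180e+05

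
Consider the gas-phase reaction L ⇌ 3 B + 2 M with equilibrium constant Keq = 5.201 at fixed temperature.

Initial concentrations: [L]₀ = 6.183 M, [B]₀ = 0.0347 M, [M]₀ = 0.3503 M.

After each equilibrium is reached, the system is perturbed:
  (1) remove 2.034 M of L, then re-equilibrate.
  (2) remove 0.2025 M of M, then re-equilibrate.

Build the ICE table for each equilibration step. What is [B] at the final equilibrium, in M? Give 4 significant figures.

Q₀ = 8.2922e-07 vs Keq = 5.201 ⇒ Q<K, forward
Step 1:
                   L          B          M
  init         6.183     0.0347     0.3503
  Δ          -0.6934       2.08      1.387
  eq            5.49      2.115      1.737
  solve Keq expr → x = 0.6934; check Q = 5.201
Then remove 2.034 M of L.
Step 2:
                   L          B          M
  init         3.456      2.115      1.737
  Δ           0.0648    -0.1944    -0.1296
  eq            3.52      1.921      1.608
  solve Keq expr → x = -0.0648; check Q = 5.201
Then remove 0.2025 M of M.
Step 3:
                   L          B          M
  init          3.52      1.921      1.405
  Δ         -0.03532      0.106    0.07063
  eq           3.485      2.027      1.476
  solve Keq expr → x = 0.03532; check Q = 5.201

[B]_eq = 2.027 M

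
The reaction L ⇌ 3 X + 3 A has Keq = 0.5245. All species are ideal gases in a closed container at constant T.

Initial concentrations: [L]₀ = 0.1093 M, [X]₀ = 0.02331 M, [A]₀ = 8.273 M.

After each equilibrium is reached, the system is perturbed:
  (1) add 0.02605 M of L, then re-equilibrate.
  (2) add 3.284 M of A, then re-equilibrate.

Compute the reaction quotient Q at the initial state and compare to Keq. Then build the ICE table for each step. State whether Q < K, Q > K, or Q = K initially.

Q₀ = 0.06561 vs Keq = 0.5245 ⇒ Q<K, forward
Step 1:
                  L         X         A
  I          0.1093   0.02331     8.273
  C       -0.007368    0.0221    0.0221
  E          0.1019   0.04541     8.295
  solve Keq expr → x = 0.007368; check Q = 0.5245
Then add 0.02605 M of L.
Step 2:
                  L         X         A
  I           0.128   0.04541     8.295
  C       -0.001138  0.003414  0.003414
  E          0.1268   0.04883     8.299
  solve Keq expr → x = 0.001138; check Q = 0.5245
Then add 3.284 M of A.
Step 3:
                  L         X         A
  I          0.1268   0.04883     11.58
  C        0.004466   -0.0134   -0.0134
  E          0.1313   0.03543     11.57
  solve Keq expr → x = -0.004466; check Q = 0.5245

Q₀ = 0.06561; Q < K (proceeds forward)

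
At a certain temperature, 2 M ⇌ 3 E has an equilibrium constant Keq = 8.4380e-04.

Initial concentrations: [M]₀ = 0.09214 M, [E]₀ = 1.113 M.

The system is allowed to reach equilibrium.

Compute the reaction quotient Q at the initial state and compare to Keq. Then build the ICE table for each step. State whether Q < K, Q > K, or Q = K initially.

Q₀ = 162.4 vs Keq = 8.4380e-04 ⇒ Q>K, reverse
Step 1:
                   M          E
  init       0.09214      1.113
  Δ           0.6886     -1.033
  eq          0.7807    0.08012
  solve Keq expr → x = -0.3443; check Q = 8.4380e-04

Q₀ = 162.4; Q > K (proceeds reverse)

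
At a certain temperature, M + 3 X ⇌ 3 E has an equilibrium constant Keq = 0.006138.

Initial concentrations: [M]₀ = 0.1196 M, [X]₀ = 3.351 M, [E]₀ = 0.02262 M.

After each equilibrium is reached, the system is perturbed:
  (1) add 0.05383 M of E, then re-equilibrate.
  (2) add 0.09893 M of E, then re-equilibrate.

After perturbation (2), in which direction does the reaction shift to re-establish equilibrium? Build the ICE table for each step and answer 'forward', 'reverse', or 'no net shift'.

Q₀ = 2.5717e-06 vs Keq = 0.006138 ⇒ Q<K, forward
Step 1:
                  M         X         E
  init       0.1196     3.351   0.02262
  Δ        -0.06535   -0.1961    0.1961
  eq        0.05425     3.155    0.2187
  solve Keq expr → x = 0.06535; check Q = 0.006138
Then add 0.05383 M of E.
Step 2:
                  M         X         E
  init      0.05425     3.155    0.2725
  Δ         0.01202   0.03607  -0.03607
  eq        0.06627     3.191    0.2364
  solve Keq expr → x = -0.01202; check Q = 0.006138
Then add 0.09893 M of E.
Step 3:
                  M         X         E
  init      0.06627     3.191    0.3354
  Δ         0.02291   0.06872  -0.06872
  eq        0.08918      3.26    0.2666
  solve Keq expr → x = -0.02291; check Q = 0.006138

Direction: reverse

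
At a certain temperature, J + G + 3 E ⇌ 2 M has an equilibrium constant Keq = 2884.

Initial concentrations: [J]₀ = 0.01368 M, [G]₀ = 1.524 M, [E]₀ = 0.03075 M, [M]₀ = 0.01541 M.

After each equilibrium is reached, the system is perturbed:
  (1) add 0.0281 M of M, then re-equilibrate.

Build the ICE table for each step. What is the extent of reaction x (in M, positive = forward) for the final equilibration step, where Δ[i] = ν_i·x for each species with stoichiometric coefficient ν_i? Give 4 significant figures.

x = -0.003247 M

Q₀ = 391.7 vs Keq = 2884 ⇒ Q<K, forward
Step 1:
                    J           G           E           M
  init        0.01368       1.524     0.03075     0.01541
  Δ         -0.003072   -0.003072   -0.009217    0.006144
  eq          0.01061       1.521     0.02153     0.02155
  solve Keq expr → x = 0.003072; check Q = 2884
Then add 0.0281 M of M.
Step 2:
                    J           G           E           M
  init        0.01061       1.521     0.02153     0.04965
  Δ          0.003247    0.003247    0.009741   -0.006494
  eq          0.01385       1.524     0.03127     0.04316
  solve Keq expr → x = -0.003247; check Q = 2884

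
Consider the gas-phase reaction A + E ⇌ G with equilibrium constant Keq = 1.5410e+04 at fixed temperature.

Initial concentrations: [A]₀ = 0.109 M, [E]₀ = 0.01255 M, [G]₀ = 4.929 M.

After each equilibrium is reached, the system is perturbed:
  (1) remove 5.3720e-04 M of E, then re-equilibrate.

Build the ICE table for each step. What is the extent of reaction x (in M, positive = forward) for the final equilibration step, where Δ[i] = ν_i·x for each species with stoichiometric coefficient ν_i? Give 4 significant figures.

Q₀ = 3603 vs Keq = 1.5410e+04 ⇒ Q<K, forward
Step 1:
                   A          E          G
  Initial      0.109    0.01255      4.929
  Change   -0.009335  -0.009335   0.009335
  Equil      0.09967   0.003215      4.938
  solve Keq expr → x = 0.009335; check Q = 1.5410e+04
Then remove 5.3720e-04 M of E.
Step 2:
                   A          E          G
  Initial    0.09967   0.002678      4.938
  Change  5.2017e-04 5.2017e-04 -5.2017e-04
  Equil       0.1002   0.003198      4.938
  solve Keq expr → x = -5.2017e-04; check Q = 1.5410e+04

x = -5.2017e-04 M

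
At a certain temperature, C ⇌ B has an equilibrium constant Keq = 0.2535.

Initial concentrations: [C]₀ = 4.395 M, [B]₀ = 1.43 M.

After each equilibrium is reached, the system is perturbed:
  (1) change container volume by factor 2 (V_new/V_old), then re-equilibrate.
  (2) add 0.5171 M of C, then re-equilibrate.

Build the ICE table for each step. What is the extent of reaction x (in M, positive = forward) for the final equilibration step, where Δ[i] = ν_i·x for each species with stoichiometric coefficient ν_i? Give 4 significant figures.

Q₀ = 0.3254 vs Keq = 0.2535 ⇒ Q>K, reverse
Step 1:
                    C           B
  Initial       4.395        1.43
  Change        0.252      -0.252
  Equil         4.647       1.178
  solve Keq expr → x = -0.252; check Q = 0.2535
Then change container volume by factor 2 (V_new/V_old).
Step 2:
                    C           B
  Initial       2.323       0.589
  Change            0           0
  Equil         2.323       0.589
  solve Keq expr → x = 0; check Q = 0.2535
Then add 0.5171 M of C.
Step 3:
                    C           B
  Initial       2.841       0.589
  Change      -0.1046      0.1046
  Equil         2.736      0.6936
  solve Keq expr → x = 0.1046; check Q = 0.2535

x = 0.1046 M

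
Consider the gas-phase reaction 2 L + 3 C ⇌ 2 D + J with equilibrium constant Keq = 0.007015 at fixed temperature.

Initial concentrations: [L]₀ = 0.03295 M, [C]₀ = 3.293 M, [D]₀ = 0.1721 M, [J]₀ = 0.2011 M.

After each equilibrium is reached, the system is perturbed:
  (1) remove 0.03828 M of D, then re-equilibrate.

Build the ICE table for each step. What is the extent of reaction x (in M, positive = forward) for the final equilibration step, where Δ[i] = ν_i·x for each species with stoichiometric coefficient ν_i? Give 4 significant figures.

x = 0.007816 M

Q₀ = 0.1536 vs Keq = 0.007015 ⇒ Q>K, reverse
Step 1:
                  L         C         D         J
  I         0.03295     3.293    0.1721    0.2011
  C           0.058     0.087    -0.058    -0.029
  E         0.09095      3.38    0.1141    0.1721
  solve Keq expr → x = -0.029; check Q = 0.007015
Then remove 0.03828 M of D.
Step 2:
                  L         C         D         J
  I         0.09095      3.38   0.07582    0.1721
  C        -0.01563  -0.02345   0.01563  0.007816
  E         0.07532     3.357   0.09145    0.1799
  solve Keq expr → x = 0.007816; check Q = 0.007015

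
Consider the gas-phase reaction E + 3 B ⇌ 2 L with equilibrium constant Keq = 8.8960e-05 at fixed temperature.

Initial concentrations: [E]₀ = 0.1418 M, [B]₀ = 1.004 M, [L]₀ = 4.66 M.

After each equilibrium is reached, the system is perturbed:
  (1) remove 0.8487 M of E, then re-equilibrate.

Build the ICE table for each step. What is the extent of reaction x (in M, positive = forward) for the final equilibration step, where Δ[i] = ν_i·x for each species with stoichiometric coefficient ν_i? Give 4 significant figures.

Q₀ = 151.3 vs Keq = 8.8960e-05 ⇒ Q>K, reverse
Step 1:
                   E          B          L
  I           0.1418      1.004       4.66
  C            2.181      6.543     -4.362
  E            2.323      7.547      0.298
  solve Keq expr → x = -2.181; check Q = 8.8960e-05
Then remove 0.8487 M of E.
Step 2:
                   E          B          L
  I            1.474      7.547      0.298
  C          0.02726    0.08178   -0.05452
  E            1.501      7.629     0.2435
  solve Keq expr → x = -0.02726; check Q = 8.8960e-05

x = -0.02726 M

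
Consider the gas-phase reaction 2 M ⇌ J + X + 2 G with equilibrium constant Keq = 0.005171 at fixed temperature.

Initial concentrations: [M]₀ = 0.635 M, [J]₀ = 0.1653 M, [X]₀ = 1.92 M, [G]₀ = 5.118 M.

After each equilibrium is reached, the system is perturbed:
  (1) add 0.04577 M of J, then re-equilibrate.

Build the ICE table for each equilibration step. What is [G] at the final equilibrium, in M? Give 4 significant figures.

Q₀ = 20.62 vs Keq = 0.005171 ⇒ Q>K, reverse
Step 1:
                  M         J         X         G
  I           0.635    0.1653      1.92     5.118
  C          0.3304   -0.1652   -0.1652   -0.3304
  E          0.9654 1.1981e-04     1.755     4.788
  solve Keq expr → x = -0.1652; check Q = 0.005171
Then add 0.04577 M of J.
Step 2:
                  M         J         X         G
  I          0.9654   0.04589     1.755     4.788
  C         0.09147  -0.04574  -0.04574  -0.09147
  E           1.057 1.5323e-04     1.709     4.696
  solve Keq expr → x = -0.04574; check Q = 0.005171

[G]_eq = 4.696 M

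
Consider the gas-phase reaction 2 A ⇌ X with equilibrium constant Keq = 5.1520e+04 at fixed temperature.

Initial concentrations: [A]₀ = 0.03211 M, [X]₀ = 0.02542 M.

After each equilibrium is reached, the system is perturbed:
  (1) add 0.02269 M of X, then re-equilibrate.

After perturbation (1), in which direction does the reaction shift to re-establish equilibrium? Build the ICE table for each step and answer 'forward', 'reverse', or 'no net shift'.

Direction: reverse

Q₀ = 24.65 vs Keq = 5.1520e+04 ⇒ Q<K, forward
Step 1:
                  A         X
  Initial   0.03211   0.02542
  Change   -0.03122   0.01561
  Equil   8.9239e-04   0.04103
  solve Keq expr → x = 0.01561; check Q = 5.1520e+04
Then add 0.02269 M of X.
Step 2:
                  A         X
  Initial 8.9239e-04   0.06372
  Change  2.1876e-04 -1.0938e-04
  Equil    0.001111   0.06361
  solve Keq expr → x = -1.0938e-04; check Q = 5.1520e+04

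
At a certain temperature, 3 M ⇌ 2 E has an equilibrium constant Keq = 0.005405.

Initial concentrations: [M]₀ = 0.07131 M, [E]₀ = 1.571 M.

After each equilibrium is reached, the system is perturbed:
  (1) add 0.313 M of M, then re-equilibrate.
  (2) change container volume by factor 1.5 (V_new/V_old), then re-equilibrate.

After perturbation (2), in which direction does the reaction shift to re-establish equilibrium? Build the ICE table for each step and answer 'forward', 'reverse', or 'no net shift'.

Q₀ = 6806 vs Keq = 0.005405 ⇒ Q>K, reverse
Step 1:
                   M          E
  Initial    0.07131      1.571
  Change       2.022     -1.348
  Equil        2.094     0.2227
  solve Keq expr → x = -0.6741; check Q = 0.005405
Then add 0.313 M of M.
Step 2:
                   M          E
  Initial      2.407     0.2227
  Change    -0.06188    0.04125
  Equil        2.345      0.264
  solve Keq expr → x = 0.02063; check Q = 0.005405
Then change container volume by factor 1.5 (V_new/V_old).
Step 3:
                   M          E
  Initial      1.563      0.176
  Change      0.0401   -0.02673
  Equil        1.603     0.1493
  solve Keq expr → x = -0.01337; check Q = 0.005405

Direction: reverse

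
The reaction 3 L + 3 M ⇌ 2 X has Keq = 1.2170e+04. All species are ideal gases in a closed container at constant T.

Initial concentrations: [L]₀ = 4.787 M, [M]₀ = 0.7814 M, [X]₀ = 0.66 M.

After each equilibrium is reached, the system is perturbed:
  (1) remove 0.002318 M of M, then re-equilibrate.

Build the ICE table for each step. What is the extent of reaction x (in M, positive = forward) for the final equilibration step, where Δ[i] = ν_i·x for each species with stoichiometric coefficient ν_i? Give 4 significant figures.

Q₀ = 0.008323 vs Keq = 1.2170e+04 ⇒ Q<K, forward
Step 1:
                   L          M          X
  Initial      4.787     0.7814       0.66
  Change     -0.7694    -0.7694     0.5129
  Equil        4.018    0.01203      1.173
  solve Keq expr → x = 0.2565; check Q = 1.2170e+04
Then remove 0.002318 M of M.
Step 2:
                   L          M          X
  Initial      4.018   0.009717      1.173
  Change    0.002301   0.002301  -0.001534
  Equil         4.02    0.01202      1.171
  solve Keq expr → x = -7.6687e-04; check Q = 1.2170e+04

x = -7.6687e-04 M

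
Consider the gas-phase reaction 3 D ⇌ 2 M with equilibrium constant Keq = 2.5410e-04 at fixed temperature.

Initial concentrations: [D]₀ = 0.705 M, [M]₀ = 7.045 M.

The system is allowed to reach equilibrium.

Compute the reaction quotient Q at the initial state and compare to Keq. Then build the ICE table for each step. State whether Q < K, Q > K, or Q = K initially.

Q₀ = 141.6 vs Keq = 2.5410e-04 ⇒ Q>K, reverse
Step 1:
                   D          M
  init         0.705      7.045
  Δ            9.758     -6.505
  eq           10.46     0.5395
  solve Keq expr → x = -3.253; check Q = 2.5410e-04

Q₀ = 141.6; Q > K (proceeds reverse)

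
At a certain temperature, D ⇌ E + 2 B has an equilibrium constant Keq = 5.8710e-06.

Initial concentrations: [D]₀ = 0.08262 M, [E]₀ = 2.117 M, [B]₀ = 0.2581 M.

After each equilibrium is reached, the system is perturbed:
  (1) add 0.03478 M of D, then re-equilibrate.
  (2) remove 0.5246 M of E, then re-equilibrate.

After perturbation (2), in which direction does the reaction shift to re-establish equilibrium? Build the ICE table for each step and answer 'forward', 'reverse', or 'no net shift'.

Direction: forward

Q₀ = 1.707 vs Keq = 5.8710e-06 ⇒ Q>K, reverse
Step 1:
                  D         E         B
  Initial   0.08262     2.117    0.2581
  Change     0.1287   -0.1287   -0.2573
  Equil      0.2113     1.988 7.8983e-04
  solve Keq expr → x = -0.1287; check Q = 5.8710e-06
Then add 0.03478 M of D.
Step 2:
                  D         E         B
  Initial    0.2461     1.988 7.8983e-04
  Change  -3.1237e-05 3.1237e-05 6.2474e-05
  Equil       0.246     1.988 8.5231e-04
  solve Keq expr → x = 3.1237e-05; check Q = 5.8710e-06
Then remove 0.5246 M of E.
Step 3:
                  D         E         B
  Initial     0.246     1.464 8.5231e-04
  Change  -7.0445e-05 7.0445e-05 1.4089e-04
  Equil       0.246     1.464 9.9320e-04
  solve Keq expr → x = 7.0445e-05; check Q = 5.8710e-06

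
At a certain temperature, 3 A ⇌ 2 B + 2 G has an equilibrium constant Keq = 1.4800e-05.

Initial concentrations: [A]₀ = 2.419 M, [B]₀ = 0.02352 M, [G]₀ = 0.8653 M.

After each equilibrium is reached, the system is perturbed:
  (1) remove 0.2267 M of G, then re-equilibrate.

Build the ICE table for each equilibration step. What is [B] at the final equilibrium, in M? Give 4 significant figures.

[B]_eq = 0.02271 M

Q₀ = 2.9262e-05 vs Keq = 1.4800e-05 ⇒ Q>K, reverse
Step 1:
                  A         B         G
  I           2.419   0.02352    0.8653
  C        0.009843 -0.006562 -0.006562
  E           2.429   0.01696    0.8587
  solve Keq expr → x = -0.003281; check Q = 1.4800e-05
Then remove 0.2267 M of G.
Step 2:
                  A         B         G
  I           2.429   0.01696     0.632
  C        -0.00863  0.005753  0.005753
  E            2.42   0.02271    0.6378
  solve Keq expr → x = 0.002877; check Q = 1.4800e-05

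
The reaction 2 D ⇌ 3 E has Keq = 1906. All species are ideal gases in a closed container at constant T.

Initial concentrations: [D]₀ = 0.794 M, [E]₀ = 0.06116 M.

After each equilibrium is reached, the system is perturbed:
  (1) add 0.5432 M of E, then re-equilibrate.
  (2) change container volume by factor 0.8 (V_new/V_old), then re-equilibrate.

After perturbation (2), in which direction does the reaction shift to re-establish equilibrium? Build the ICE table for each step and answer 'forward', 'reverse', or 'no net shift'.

Direction: reverse

Q₀ = 3.6288e-04 vs Keq = 1906 ⇒ Q<K, forward
Step 1:
                    D           E
  I             0.794     0.06116
  C           -0.7636       1.145
  E           0.03036       1.207
  solve Keq expr → x = 0.3818; check Q = 1906
Then add 0.5432 M of E.
Step 2:
                    D           E
  I           0.03036        1.75
  C           0.02122    -0.03183
  E           0.05158       1.718
  solve Keq expr → x = -0.01061; check Q = 1906
Then change container volume by factor 0.8 (V_new/V_old).
Step 3:
                    D           E
  I           0.06447       2.147
  C          0.007076    -0.01061
  E           0.07155       2.137
  solve Keq expr → x = -0.003538; check Q = 1906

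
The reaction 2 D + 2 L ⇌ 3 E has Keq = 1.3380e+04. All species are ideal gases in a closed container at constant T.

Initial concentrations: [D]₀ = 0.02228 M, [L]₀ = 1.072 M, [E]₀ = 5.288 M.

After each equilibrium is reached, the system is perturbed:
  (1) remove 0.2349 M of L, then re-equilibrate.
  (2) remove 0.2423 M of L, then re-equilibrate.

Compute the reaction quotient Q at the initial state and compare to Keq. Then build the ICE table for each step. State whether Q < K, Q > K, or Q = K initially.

Q₀ = 2.5921e+05 vs Keq = 1.3380e+04 ⇒ Q>K, reverse
Step 1:
                  D         L         E
  I         0.02228     1.072     5.288
  C         0.06736   0.06736    -0.101
  E         0.08964     1.139     5.187
  solve Keq expr → x = -0.03368; check Q = 1.3380e+04
Then remove 0.2349 M of L.
Step 2:
                  D         L         E
  I         0.08964    0.9045     5.187
  C          0.0199    0.0199  -0.02985
  E          0.1095    0.9244     5.157
  solve Keq expr → x = -0.009948; check Q = 1.3380e+04
Then remove 0.2423 M of L.
Step 3:
                  D         L         E
  I          0.1095    0.6821     5.157
  C         0.03064   0.03064  -0.04595
  E          0.1402    0.7127     5.111
  solve Keq expr → x = -0.01532; check Q = 1.3380e+04

Q₀ = 2.5921e+05; Q > K (proceeds reverse)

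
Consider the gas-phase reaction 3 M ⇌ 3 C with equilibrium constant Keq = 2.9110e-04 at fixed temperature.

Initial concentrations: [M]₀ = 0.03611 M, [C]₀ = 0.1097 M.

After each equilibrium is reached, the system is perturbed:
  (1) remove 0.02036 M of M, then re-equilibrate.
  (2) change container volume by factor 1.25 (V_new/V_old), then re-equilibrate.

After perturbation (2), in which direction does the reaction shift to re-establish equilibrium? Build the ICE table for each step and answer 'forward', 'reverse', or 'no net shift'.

Q₀ = 28.04 vs Keq = 2.9110e-04 ⇒ Q>K, reverse
Step 1:
                    M           C
  Initial     0.03611      0.1097
  Change       0.1006     -0.1006
  Equil        0.1367    0.009063
  solve Keq expr → x = -0.03355; check Q = 2.9110e-04
Then remove 0.02036 M of M.
Step 2:
                    M           C
  Initial      0.1164    0.009063
  Change     0.001265   -0.001265
  Equil        0.1177    0.007797
  solve Keq expr → x = -4.2183e-04; check Q = 2.9110e-04
Then change container volume by factor 1.25 (V_new/V_old).
Step 3:
                    M           C
  Initial     0.09412    0.006238
  Change            0           0
  Equil       0.09412    0.006238
  solve Keq expr → x = 0; check Q = 2.9110e-04

Direction: no net shift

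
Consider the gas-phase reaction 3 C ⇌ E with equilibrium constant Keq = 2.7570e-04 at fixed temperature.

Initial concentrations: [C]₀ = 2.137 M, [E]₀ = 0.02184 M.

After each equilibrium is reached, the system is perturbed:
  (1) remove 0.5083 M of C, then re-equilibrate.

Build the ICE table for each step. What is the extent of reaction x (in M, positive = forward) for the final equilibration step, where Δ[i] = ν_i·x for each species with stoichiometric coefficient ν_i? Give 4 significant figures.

Q₀ = 0.002238 vs Keq = 2.7570e-04 ⇒ Q>K, reverse
Step 1:
                   C          E
  init         2.137    0.02184
  Δ          0.05679   -0.01893
  eq           2.194   0.002911
  solve Keq expr → x = -0.01893; check Q = 2.7570e-04
Then remove 0.5083 M of C.
Step 2:
                   C          E
  init         1.685   0.002911
  Δ         0.004739   -0.00158
  eq            1.69   0.001331
  solve Keq expr → x = -0.00158; check Q = 2.7570e-04

x = -0.00158 M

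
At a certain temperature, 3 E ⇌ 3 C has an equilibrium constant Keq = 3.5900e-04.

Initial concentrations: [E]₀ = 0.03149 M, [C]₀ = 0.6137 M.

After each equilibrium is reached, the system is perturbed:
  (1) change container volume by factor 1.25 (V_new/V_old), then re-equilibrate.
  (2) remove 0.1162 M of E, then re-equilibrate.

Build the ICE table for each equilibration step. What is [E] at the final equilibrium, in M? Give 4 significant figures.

[E]_eq = 0.3734 M

Q₀ = 7402 vs Keq = 3.5900e-04 ⇒ Q>K, reverse
Step 1:
                  E         C
  I         0.03149    0.6137
  C          0.5709   -0.5709
  E          0.6024   0.04281
  solve Keq expr → x = -0.1903; check Q = 3.5900e-04
Then change container volume by factor 1.25 (V_new/V_old).
Step 2:
                  E         C
  I          0.4819   0.03425
  C               0         0
  E          0.4819   0.03425
  solve Keq expr → x = 0; check Q = 3.5900e-04
Then remove 0.1162 M of E.
Step 3:
                  E         C
  I          0.3657   0.03425
  C        0.007711 -0.007711
  E          0.3734   0.02654
  solve Keq expr → x = -0.00257; check Q = 3.5900e-04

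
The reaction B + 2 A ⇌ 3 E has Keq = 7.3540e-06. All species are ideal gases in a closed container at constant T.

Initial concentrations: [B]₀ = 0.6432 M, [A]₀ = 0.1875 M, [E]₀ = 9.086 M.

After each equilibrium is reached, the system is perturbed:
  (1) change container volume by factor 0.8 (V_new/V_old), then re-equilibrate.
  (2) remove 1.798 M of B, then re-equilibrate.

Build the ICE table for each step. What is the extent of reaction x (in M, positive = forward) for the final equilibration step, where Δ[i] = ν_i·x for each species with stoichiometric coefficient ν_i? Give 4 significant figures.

Q₀ = 3.3172e+04 vs Keq = 7.3540e-06 ⇒ Q>K, reverse
Step 1:
                  B         A         E
  init       0.6432    0.1875     9.086
  Δ           2.995      5.99    -8.985
  eq          3.638     6.178    0.1007
  solve Keq expr → x = -2.995; check Q = 7.3540e-06
Then change container volume by factor 0.8 (V_new/V_old).
Step 2:
                  B         A         E
  init        4.548     7.722    0.1259
  Δ               0         0         0
  eq          4.548     7.722    0.1259
  solve Keq expr → x = 0; check Q = 7.3540e-06
Then remove 1.798 M of B.
Step 3:
                  B         A         E
  init         2.75     7.722    0.1259
  Δ        0.006411   0.01282  -0.01923
  eq          2.756     7.735    0.1066
  solve Keq expr → x = -0.006411; check Q = 7.3540e-06

x = -0.006411 M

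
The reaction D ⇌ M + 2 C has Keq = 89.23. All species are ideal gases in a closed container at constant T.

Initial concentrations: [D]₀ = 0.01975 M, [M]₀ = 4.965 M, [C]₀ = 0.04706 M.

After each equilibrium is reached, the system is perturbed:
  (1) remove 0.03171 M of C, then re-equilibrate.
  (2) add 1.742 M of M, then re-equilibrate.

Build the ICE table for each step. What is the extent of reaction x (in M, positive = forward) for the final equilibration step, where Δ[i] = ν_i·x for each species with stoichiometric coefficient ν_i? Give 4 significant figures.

x = -5.7086e-05 M

Q₀ = 0.5567 vs Keq = 89.23 ⇒ Q<K, forward
Step 1:
                   D          M          C
  I          0.01975      4.965    0.04706
  C         -0.01934    0.01934    0.03868
  E       4.1063e-04      4.984    0.08574
  solve Keq expr → x = 0.01934; check Q = 89.23
Then remove 0.03171 M of C.
Step 2:
                   D          M          C
  I       4.1063e-04      4.984    0.05403
  C       -2.4460e-04 2.4460e-04 4.8919e-04
  E       1.6603e-04      4.985    0.05452
  solve Keq expr → x = 2.4460e-04; check Q = 89.23
Then add 1.742 M of M.
Step 3:
                   D          M          C
  I       1.6603e-04      6.727    0.05452
  C       5.7086e-05 -5.7086e-05 -1.1417e-04
  E       2.2312e-04      6.727     0.0544
  solve Keq expr → x = -5.7086e-05; check Q = 89.23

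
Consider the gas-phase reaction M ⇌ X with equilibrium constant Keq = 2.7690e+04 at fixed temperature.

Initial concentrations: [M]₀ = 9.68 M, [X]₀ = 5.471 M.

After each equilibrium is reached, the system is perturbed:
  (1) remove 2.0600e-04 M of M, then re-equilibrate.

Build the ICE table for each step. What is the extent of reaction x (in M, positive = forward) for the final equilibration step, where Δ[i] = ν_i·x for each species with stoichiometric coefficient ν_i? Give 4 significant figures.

Q₀ = 0.5652 vs Keq = 2.7690e+04 ⇒ Q<K, forward
Step 1:
                    M           X
  I              9.68       5.471
  C            -9.679       9.679
  E        5.4715e-04       15.15
  solve Keq expr → x = 9.679; check Q = 2.7690e+04
Then remove 2.0600e-04 M of M.
Step 2:
                    M           X
  I        3.4115e-04       15.15
  C        2.0599e-04 -2.0599e-04
  E        5.4714e-04       15.15
  solve Keq expr → x = -2.0599e-04; check Q = 2.7690e+04

x = -2.0599e-04 M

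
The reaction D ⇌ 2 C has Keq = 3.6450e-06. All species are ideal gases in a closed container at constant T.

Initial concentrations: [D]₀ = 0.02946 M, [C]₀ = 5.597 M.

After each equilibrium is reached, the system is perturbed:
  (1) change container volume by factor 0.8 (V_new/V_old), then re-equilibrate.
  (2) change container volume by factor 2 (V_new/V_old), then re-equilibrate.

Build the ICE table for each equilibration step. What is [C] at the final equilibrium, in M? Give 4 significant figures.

[C]_eq = 0.002537 M

Q₀ = 1063 vs Keq = 3.6450e-06 ⇒ Q>K, reverse
Step 1:
                  D         C
  init      0.02946     5.597
  Δ           2.797    -5.594
  eq          2.826   0.00321
  solve Keq expr → x = -2.797; check Q = 3.6450e-06
Then change container volume by factor 0.8 (V_new/V_old).
Step 2:
                  D         C
  init        3.533  0.004012
  Δ       2.1173e-04 -4.2346e-04
  eq          3.533  0.003589
  solve Keq expr → x = -2.1173e-04; check Q = 3.6450e-06
Then change container volume by factor 2 (V_new/V_old).
Step 3:
                  D         C
  init        1.767  0.001794
  Δ       -3.7148e-04 7.4297e-04
  eq          1.766  0.002537
  solve Keq expr → x = 3.7148e-04; check Q = 3.6450e-06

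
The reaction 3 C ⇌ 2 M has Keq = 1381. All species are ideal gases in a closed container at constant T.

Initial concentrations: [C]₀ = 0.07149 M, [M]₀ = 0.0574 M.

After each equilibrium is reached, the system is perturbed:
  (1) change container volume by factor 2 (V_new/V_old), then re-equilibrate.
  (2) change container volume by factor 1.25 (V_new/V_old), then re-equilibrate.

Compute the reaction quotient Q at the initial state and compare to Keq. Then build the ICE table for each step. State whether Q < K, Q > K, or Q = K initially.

Q₀ = 9.018; Q < K (proceeds forward)

Q₀ = 9.018 vs Keq = 1381 ⇒ Q<K, forward
Step 1:
                    C           M
  I           0.07149      0.0574
  C          -0.05308     0.03539
  E           0.01841     0.09279
  solve Keq expr → x = 0.01769; check Q = 1381
Then change container volume by factor 2 (V_new/V_old).
Step 2:
                    C           M
  I          0.009203     0.04639
  C          0.002152   -0.001434
  E           0.01135     0.04496
  solve Keq expr → x = -7.1723e-04; check Q = 1381
Then change container volume by factor 1.25 (V_new/V_old).
Step 3:
                    C           M
  I          0.009083     0.03597
  C        6.2561e-04 -4.1707e-04
  E          0.009709     0.03555
  solve Keq expr → x = -2.0854e-04; check Q = 1381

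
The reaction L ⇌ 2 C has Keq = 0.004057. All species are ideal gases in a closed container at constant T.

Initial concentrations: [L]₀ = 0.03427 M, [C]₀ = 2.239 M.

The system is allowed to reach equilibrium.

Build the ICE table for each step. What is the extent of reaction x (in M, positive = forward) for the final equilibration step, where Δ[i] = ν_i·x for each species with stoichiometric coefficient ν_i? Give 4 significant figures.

Q₀ = 146.3 vs Keq = 0.004057 ⇒ Q>K, reverse
Step 1:
                    L           C
  Initial     0.03427       2.239
  Change        1.086      -2.172
  Equil          1.12     0.06741
  solve Keq expr → x = -1.086; check Q = 0.004057

x = -1.086 M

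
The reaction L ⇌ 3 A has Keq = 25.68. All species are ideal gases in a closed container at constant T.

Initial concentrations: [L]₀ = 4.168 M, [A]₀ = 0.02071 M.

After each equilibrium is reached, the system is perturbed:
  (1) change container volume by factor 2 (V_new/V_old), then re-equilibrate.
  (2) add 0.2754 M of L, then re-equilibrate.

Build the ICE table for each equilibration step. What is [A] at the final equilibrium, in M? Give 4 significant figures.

Q₀ = 2.1311e-06 vs Keq = 25.68 ⇒ Q<K, forward
Step 1:
                   L          A
  init         4.168    0.02071
  Δ           -1.378      4.133
  eq            2.79      4.154
  solve Keq expr → x = 1.378; check Q = 25.68
Then change container volume by factor 2 (V_new/V_old).
Step 2:
                   L          A
  init         1.395      2.077
  Δ          -0.3164     0.9491
  eq           1.079      3.026
  solve Keq expr → x = 0.3164; check Q = 25.68
Then add 0.2754 M of L.
Step 3:
                   L          A
  init         1.354      3.026
  Δ         -0.06243     0.1873
  eq           1.292      3.213
  solve Keq expr → x = 0.06243; check Q = 25.68

[A]_eq = 3.213 M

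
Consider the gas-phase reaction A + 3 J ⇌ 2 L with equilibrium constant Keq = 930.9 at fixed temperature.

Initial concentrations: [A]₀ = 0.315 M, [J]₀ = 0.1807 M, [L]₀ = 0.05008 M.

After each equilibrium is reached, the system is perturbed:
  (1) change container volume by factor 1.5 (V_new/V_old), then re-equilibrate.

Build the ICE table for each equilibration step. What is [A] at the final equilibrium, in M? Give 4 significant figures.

[A]_eq = 0.1819 M

Q₀ = 1.349 vs Keq = 930.9 ⇒ Q<K, forward
Step 1:
                    A           J           L
  Initial       0.315      0.1807     0.05008
  Change     -0.04586     -0.1376     0.09171
  Equil        0.2691     0.04313      0.1418
  solve Keq expr → x = 0.04586; check Q = 930.9
Then change container volume by factor 1.5 (V_new/V_old).
Step 2:
                    A           J           L
  Initial      0.1794     0.02875     0.09453
  Change     0.002477    0.007431   -0.004954
  Equil        0.1819     0.03619     0.08957
  solve Keq expr → x = -0.002477; check Q = 930.9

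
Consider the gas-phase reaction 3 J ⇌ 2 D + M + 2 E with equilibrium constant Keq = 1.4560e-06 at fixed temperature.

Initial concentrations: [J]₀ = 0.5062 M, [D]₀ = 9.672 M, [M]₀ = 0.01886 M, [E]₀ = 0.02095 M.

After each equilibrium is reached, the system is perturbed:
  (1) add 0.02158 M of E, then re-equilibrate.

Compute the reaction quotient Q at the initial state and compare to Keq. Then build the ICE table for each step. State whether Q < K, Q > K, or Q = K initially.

Q₀ = 0.00597; Q > K (proceeds reverse)

Q₀ = 0.00597 vs Keq = 1.4560e-06 ⇒ Q>K, reverse
Step 1:
                  J         D         M         E
  I          0.5062     9.672   0.01886   0.02095
  C         0.03063  -0.02042  -0.01021  -0.02042
  E          0.5368     9.652  0.008649 5.2875e-04
  solve Keq expr → x = -0.01021; check Q = 1.4560e-06
Then add 0.02158 M of E.
Step 2:
                  J         D         M         E
  I          0.5368     9.652  0.008649   0.02211
  C         0.02562  -0.01708 -0.008539  -0.01708
  E          0.5624     9.635 1.1029e-04  0.005031
  solve Keq expr → x = -0.008539; check Q = 1.4560e-06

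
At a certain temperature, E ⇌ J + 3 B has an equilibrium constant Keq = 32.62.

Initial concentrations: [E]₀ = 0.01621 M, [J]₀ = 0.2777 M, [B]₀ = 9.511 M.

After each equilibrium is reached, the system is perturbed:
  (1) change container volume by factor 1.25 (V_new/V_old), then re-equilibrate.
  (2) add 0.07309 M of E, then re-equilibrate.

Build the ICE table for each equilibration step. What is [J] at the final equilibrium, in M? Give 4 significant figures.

[J]_eq = 0.02654 M

Q₀ = 1.4739e+04 vs Keq = 32.62 ⇒ Q>K, reverse
Step 1:
                    E           J           B
  I           0.01621      0.2777       9.511
  C            0.2639     -0.2639     -0.7917
  E            0.2801     0.01378       8.719
  solve Keq expr → x = -0.2639; check Q = 32.62
Then change container volume by factor 1.25 (V_new/V_old).
Step 2:
                    E           J           B
  I            0.2241     0.01103       6.975
  C         -0.009364    0.009364     0.02809
  E            0.2147     0.02039       7.003
  solve Keq expr → x = 0.009364; check Q = 32.62
Then add 0.07309 M of E.
Step 3:
                    E           J           B
  I            0.2878     0.02039       7.003
  C         -0.006147    0.006147     0.01844
  E            0.2817     0.02654       7.022
  solve Keq expr → x = 0.006147; check Q = 32.62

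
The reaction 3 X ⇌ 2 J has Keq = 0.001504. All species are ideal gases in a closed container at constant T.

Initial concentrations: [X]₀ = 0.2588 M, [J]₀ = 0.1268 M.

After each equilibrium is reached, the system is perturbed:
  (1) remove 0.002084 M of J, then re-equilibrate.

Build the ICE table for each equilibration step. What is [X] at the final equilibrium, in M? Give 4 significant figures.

Q₀ = 0.9276 vs Keq = 0.001504 ⇒ Q>K, reverse
Step 1:
                  X         J
  init       0.2588    0.1268
  Δ          0.1737   -0.1158
  eq         0.4325   0.01103
  solve Keq expr → x = -0.05789; check Q = 0.001504
Then remove 0.002084 M of J.
Step 2:
                  X         J
  init       0.4325  0.008945
  Δ       -0.002957  0.001971
  eq         0.4295   0.01092
  solve Keq expr → x = 9.8554e-04; check Q = 0.001504

[X]_eq = 0.4295 M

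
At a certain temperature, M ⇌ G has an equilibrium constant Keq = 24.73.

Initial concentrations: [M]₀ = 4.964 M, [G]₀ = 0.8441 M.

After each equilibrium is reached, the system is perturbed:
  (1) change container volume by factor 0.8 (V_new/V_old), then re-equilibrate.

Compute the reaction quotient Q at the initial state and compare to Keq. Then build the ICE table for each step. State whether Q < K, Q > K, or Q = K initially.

Q₀ = 0.17 vs Keq = 24.73 ⇒ Q<K, forward
Step 1:
                  M         G
  I           4.964    0.8441
  C          -4.738     4.738
  E          0.2257     5.582
  solve Keq expr → x = 4.738; check Q = 24.73
Then change container volume by factor 0.8 (V_new/V_old).
Step 2:
                  M         G
  I          0.2822     6.978
  C               0         0
  E          0.2822     6.978
  solve Keq expr → x = 0; check Q = 24.73

Q₀ = 0.17; Q < K (proceeds forward)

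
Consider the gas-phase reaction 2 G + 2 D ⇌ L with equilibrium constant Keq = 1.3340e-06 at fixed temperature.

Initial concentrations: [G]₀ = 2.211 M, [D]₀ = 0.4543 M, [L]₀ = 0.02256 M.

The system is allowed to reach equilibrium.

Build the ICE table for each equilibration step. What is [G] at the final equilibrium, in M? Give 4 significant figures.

[G]_eq = 2.256 M

Q₀ = 0.02236 vs Keq = 1.3340e-06 ⇒ Q>K, reverse
Step 1:
                    G           D           L
  Initial       2.211      0.4543     0.02256
  Change      0.04512     0.04512    -0.02256
  Equil         2.256      0.4994  1.6936e-06
  solve Keq expr → x = -0.02256; check Q = 1.3340e-06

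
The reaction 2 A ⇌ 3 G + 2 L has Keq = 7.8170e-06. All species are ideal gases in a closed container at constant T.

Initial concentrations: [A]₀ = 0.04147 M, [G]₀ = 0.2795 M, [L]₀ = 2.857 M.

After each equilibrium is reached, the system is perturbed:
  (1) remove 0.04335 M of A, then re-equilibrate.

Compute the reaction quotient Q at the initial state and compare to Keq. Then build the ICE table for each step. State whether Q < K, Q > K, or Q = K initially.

Q₀ = 103.6; Q > K (proceeds reverse)

Q₀ = 103.6 vs Keq = 7.8170e-06 ⇒ Q>K, reverse
Step 1:
                  A         G         L
  Initial   0.04147    0.2795     2.857
  Change     0.1838   -0.2757   -0.1838
  Equil      0.2253  0.003815     2.673
  solve Keq expr → x = -0.0919; check Q = 7.8170e-06
Then remove 0.04335 M of A.
Step 2:
                  A         G         L
  Initial    0.1819  0.003815     2.673
  Change  3.3485e-04 -5.0227e-04 -3.3485e-04
  Equil      0.1822  0.003312     2.673
  solve Keq expr → x = -1.6742e-04; check Q = 7.8170e-06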